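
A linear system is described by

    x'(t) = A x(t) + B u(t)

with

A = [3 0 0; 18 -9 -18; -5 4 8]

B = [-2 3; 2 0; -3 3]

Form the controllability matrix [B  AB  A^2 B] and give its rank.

AB = [[-6, 9], [0, 0], [-6, 9]]
A^2B = [[-18, 27], [0, 0], [-18, 27]]
Controllability matrix C = [B  AB  A^2B] = [[-2, 3, -6, 9, -18, 27], [2, 0, 0, 0, 0, 0], [-3, 3, -6, 9, -18, 27]]
The rows r1, r2, r3 of C are linearly dependent: -2·r1 + r2 + 2·r3 = 0 (check each entry), so rank(C) ≤ 2.
The 2×2 minor from rows 1, 2, columns 1, 2 is (-2)·0 - 3·2 = 0 - 6 = -6 ≠ 0, so rank(C) = 2.
rank(C) = 2 < n = 3, so the pair (A, B) is not completely controllable.

2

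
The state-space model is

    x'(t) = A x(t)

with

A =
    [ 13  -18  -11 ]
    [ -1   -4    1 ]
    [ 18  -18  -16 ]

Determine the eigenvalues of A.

-5, -4, 2

det(sI - A) = s^3 - (tr A)s^2 + (M11 + M22 + M33)s - det A, where Mii is the 2×2 principal minor of A obtained by deleting row i and column i.
tr A = 13 + (-4) + (-16) = -7; M11 = (-4)·(-16) - 1·(-18) = 64 - (-18) = 82; M22 = 13·(-16) - (-11)·18 = -208 - (-198) = -10; M33 = 13·(-4) - (-18)·(-1) = -52 - 18 = -70; sum of minors = 2.
det A = 13·((-4)·(-16) - 1·(-18)) - (-18)·((-1)·(-16) - 1·18) + (-11)·((-1)·(-18) - (-4)·18) = 13·82 - (-18)·(-2) + (-11)·90 = 40.
So p(s) = det(sI - A) = s^3 + 7s^2 + 2s - 40.
Rational-root test: any integer root divides -40. Testing small divisors, s = 2 works: p(2) = 8 + 28 + 4 + (-40) = 0, so (s - 2) is a factor.
Dividing, p(s) = (s - 2)(s^2 + 9s + 20).
Factor s^2 + 9s + 20: two numbers with sum -9 and product 20 are -4 and -5, so s^2 + 9s + 20 = (s + 4)(s + 5).
Hence p(s) = (s - 2) (s + 4) (s + 5), with roots -5, -4, 2.
At least one eigenvalue has non-negative real part, so the system is not asymptotically stable.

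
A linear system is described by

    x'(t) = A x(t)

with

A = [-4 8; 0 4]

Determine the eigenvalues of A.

det(sI - A) = s^2 - (tr A)s + det A, with tr A = (-4) + 4 = 0 and det A = (-4)·4 - 8·0 = -16 - 0 = -16.
So p(s) = det(sI - A) = s^2 - 16.
Factor s^2 - 16: two numbers with sum 0 and product -16 are 4 and -4, so s^2 - 16 = (s - 4)(s + 4).
Hence p(s) = (s - 4) (s + 4), with roots -4, 4.
At least one eigenvalue has non-negative real part, so the system is not asymptotically stable.

-4, 4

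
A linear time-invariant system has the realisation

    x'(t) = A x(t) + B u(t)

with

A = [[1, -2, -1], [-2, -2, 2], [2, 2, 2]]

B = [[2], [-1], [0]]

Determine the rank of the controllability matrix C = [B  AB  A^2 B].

3

AB = [[4], [-2], [2]]
A^2B = [[6], [0], [8]]
Controllability matrix C = [B  AB  A^2B] = [[2, 4, 6], [-1, -2, 0], [0, 2, 8]]
det(C) = 2·((-2)·8 - 0·2) - 4·((-1)·8 - 0·0) + 6·((-1)·2 - (-2)·0) = 2·(-16) - 4·(-8) + 6·(-2) = -12 ≠ 0, so rank(C) = 3.
rank(C) = 3 = n, so the pair (A, B) is completely controllable.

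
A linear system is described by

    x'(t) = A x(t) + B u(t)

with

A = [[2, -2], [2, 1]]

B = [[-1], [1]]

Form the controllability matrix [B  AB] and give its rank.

AB = [[-4], [-1]]
Controllability matrix C = [B  AB] = [[-1, -4], [1, -1]]
det(C) = (-1)·(-1) - (-4)·1 = 1 - (-4) = 5 ≠ 0, so rank(C) = 2.
rank(C) = 2 = n, so the pair (A, B) is completely controllable.

2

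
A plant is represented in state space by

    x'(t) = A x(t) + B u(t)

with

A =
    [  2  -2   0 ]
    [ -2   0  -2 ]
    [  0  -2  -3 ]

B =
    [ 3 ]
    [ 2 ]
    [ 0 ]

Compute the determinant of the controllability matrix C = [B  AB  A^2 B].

AB = [[2], [-6], [-4]]
A^2B = [[16], [4], [24]]
Controllability matrix C = [B  AB  A^2B] = [[3, 2, 16], [2, -6, 4], [0, -4, 24]]
Expanding along the first row, det(C) = 3·((-6)·24 - 4·(-4)) - 2·(2·24 - 4·0) + 16·(2·(-4) - (-6)·0) = 3·(-128) - 2·48 + 16·(-8) = -608
Since det(C) ≠ 0, rank(C) = 3 and the system is completely controllable.

-608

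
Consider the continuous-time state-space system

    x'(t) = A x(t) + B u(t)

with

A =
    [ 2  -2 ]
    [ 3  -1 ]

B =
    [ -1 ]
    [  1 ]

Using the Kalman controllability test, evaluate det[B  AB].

AB = [[-4], [-4]]
Controllability matrix C = [B  AB] = [[-1, -4], [1, -4]]
det(C) = (-1)·(-4) - (-4)·1 = 4 - (-4) = 8
Since det(C) ≠ 0, rank(C) = 2 and the system is completely controllable.

8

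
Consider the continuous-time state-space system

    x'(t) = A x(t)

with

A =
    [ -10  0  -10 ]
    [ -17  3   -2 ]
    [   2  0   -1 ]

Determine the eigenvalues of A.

det(sI - A) = s^3 - (tr A)s^2 + (M11 + M22 + M33)s - det A, where Mii is the 2×2 principal minor of A obtained by deleting row i and column i.
tr A = (-10) + 3 + (-1) = -8; M11 = 3·(-1) - (-2)·0 = -3 - 0 = -3; M22 = (-10)·(-1) - (-10)·2 = 10 - (-20) = 30; M33 = (-10)·3 - 0·(-17) = -30 - 0 = -30; sum of minors = -3.
det A = (-10)·(3·(-1) - (-2)·0) - 0·((-17)·(-1) - (-2)·2) + (-10)·((-17)·0 - 3·2) = (-10)·(-3) - 0·21 + (-10)·(-6) = 90.
So p(s) = det(sI - A) = s^3 + 8s^2 - 3s - 90.
Rational-root test: any integer root divides -90. Testing small divisors, s = 3 works: p(3) = 27 + 72 + (-9) + (-90) = 0, so (s - 3) is a factor.
Dividing, p(s) = (s - 3)(s^2 + 11s + 30).
Factor s^2 + 11s + 30: two numbers with sum -11 and product 30 are -5 and -6, so s^2 + 11s + 30 = (s + 5)(s + 6).
Hence p(s) = (s - 3) (s + 5) (s + 6), with roots -6, -5, 3.
At least one eigenvalue has non-negative real part, so the system is not asymptotically stable.

-6, -5, 3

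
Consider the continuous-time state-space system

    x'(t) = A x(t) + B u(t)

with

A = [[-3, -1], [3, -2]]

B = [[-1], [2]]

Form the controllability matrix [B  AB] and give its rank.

2

AB = [[1], [-7]]
Controllability matrix C = [B  AB] = [[-1, 1], [2, -7]]
det(C) = (-1)·(-7) - 1·2 = 7 - 2 = 5 ≠ 0, so rank(C) = 2.
rank(C) = 2 = n, so the pair (A, B) is completely controllable.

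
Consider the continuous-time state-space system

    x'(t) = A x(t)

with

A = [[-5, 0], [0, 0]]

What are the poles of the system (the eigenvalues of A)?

det(sI - A) = s^2 - (tr A)s + det A, with tr A = (-5) + 0 = -5 and det A = (-5)·0 - 0·0 = 0 - 0 = 0.
So p(s) = det(sI - A) = s^2 + 5s.
Factor s^2 + 5s: two numbers with sum -5 and product 0 are 0 and -5, so s^2 + 5s = s(s + 5).
Hence p(s) = s (s + 5), with roots -5, 0.
At least one eigenvalue has non-negative real part, so the system is not asymptotically stable.

-5, 0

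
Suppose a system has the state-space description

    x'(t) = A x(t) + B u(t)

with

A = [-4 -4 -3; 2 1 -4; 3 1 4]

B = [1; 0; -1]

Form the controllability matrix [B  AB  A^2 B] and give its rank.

3

AB = [[-1], [6], [-1]]
A^2B = [[-17], [8], [-1]]
Controllability matrix C = [B  AB  A^2B] = [[1, -1, -17], [0, 6, 8], [-1, -1, -1]]
det(C) = 1·(6·(-1) - 8·(-1)) - (-1)·(0·(-1) - 8·(-1)) + (-17)·(0·(-1) - 6·(-1)) = 1·2 - (-1)·8 + (-17)·6 = -92 ≠ 0, so rank(C) = 3.
rank(C) = 3 = n, so the pair (A, B) is completely controllable.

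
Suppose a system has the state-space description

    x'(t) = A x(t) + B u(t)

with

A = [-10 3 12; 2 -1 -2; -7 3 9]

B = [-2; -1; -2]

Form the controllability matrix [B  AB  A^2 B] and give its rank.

2

AB = [[-7], [1], [-7]]
A^2B = [[-11], [-1], [-11]]
Controllability matrix C = [B  AB  A^2B] = [[-2, -7, -11], [-1, 1, -1], [-2, -7, -11]]
The rows r1, r2, r3 of C are linearly dependent: -r1 + r3 = 0 (check each entry), so rank(C) ≤ 2.
The 2×2 minor from rows 1, 2, columns 1, 2 is (-2)·1 - (-7)·(-1) = -2 - 7 = -9 ≠ 0, so rank(C) = 2.
rank(C) = 2 < n = 3, so the pair (A, B) is not completely controllable.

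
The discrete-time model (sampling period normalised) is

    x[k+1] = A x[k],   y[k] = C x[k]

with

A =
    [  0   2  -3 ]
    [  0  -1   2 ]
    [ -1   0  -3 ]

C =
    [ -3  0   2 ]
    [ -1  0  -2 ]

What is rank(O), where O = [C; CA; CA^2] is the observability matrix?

CA = [[-2, -6, 3], [2, -2, 9]]
CA^2 = [[-3, 2, -15], [-9, 6, -37]]
Observability matrix O = [C; CA; CA^2] = [[-3, 0, 2], [-1, 0, -2], [-2, -6, 3], [2, -2, 9], [-3, 2, -15], [-9, 6, -37]]
Take the 3×3 submatrix of O formed by rows 1, 2, 3: [[-3, 0, 2], [-1, 0, -2], [-2, -6, 3]]. Its determinant is (-3)·(0·3 - (-2)·(-6)) - 0·((-1)·3 - (-2)·(-2)) + 2·((-1)·(-6) - 0·(-2)) = (-3)·(-12) - 0·(-7) + 2·6 = 48 ≠ 0.
So rank(O) ≥ 3; since O has 3 columns, rank(O) = 3.
rank(O) = 3 = n, so the pair (A, C) is completely observable.

3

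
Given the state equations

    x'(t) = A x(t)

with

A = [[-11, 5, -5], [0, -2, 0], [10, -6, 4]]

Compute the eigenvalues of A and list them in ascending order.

-6, -2, -1

det(sI - A) = s^3 - (tr A)s^2 + (M11 + M22 + M33)s - det A, where Mii is the 2×2 principal minor of A obtained by deleting row i and column i.
tr A = (-11) + (-2) + 4 = -9; M11 = (-2)·4 - 0·(-6) = -8 - 0 = -8; M22 = (-11)·4 - (-5)·10 = -44 - (-50) = 6; M33 = (-11)·(-2) - 5·0 = 22 - 0 = 22; sum of minors = 20.
det A = (-11)·((-2)·4 - 0·(-6)) - 5·(0·4 - 0·10) + (-5)·(0·(-6) - (-2)·10) = (-11)·(-8) - 5·0 + (-5)·20 = -12.
So p(s) = det(sI - A) = s^3 + 9s^2 + 20s + 12.
Rational-root test: any integer root divides 12. Testing small divisors, s = -1 works: p(-1) = -1 + 9 + (-20) + 12 = 0, so (s + 1) is a factor.
Dividing, p(s) = (s + 1)(s^2 + 8s + 12).
Factor s^2 + 8s + 12: two numbers with sum -8 and product 12 are -2 and -6, so s^2 + 8s + 12 = (s + 2)(s + 6).
Hence p(s) = (s + 1) (s + 2) (s + 6), with roots -6, -2, -1.
All eigenvalues have negative real part, so the system is asymptotically stable.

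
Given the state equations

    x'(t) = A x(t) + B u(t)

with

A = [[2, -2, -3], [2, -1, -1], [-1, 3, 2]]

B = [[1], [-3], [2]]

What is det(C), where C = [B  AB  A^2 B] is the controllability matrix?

217

AB = [[2], [3], [-6]]
A^2B = [[16], [7], [-5]]
Controllability matrix C = [B  AB  A^2B] = [[1, 2, 16], [-3, 3, 7], [2, -6, -5]]
Expanding along the first row, det(C) = 1·(3·(-5) - 7·(-6)) - 2·((-3)·(-5) - 7·2) + 16·((-3)·(-6) - 3·2) = 1·27 - 2·1 + 16·12 = 217
Since det(C) ≠ 0, rank(C) = 3 and the system is completely controllable.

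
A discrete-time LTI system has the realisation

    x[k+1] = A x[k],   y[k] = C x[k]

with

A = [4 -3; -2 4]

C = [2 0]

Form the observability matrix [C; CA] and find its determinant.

CA = [[8, -6]]
Observability matrix O = [C; CA] = [[2, 0], [8, -6]]
det(O) = 2·(-6) - 0·8 = -12 - 0 = -12
Since det(O) ≠ 0, rank(O) = 2 and the system is completely observable.

-12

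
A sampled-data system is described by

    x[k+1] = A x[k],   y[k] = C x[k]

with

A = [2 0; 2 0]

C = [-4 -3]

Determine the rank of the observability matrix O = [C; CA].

CA = [[-14, 0]]
Observability matrix O = [C; CA] = [[-4, -3], [-14, 0]]
det(O) = (-4)·0 - (-3)·(-14) = 0 - 42 = -42 ≠ 0, so rank(O) = 2.
rank(O) = 2 = n, so the pair (A, C) is completely observable.

2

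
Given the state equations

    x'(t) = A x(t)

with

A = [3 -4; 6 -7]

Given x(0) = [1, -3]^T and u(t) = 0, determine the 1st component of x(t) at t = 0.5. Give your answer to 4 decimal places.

det(sI - A) = s^2 - (tr A)s + det A, with tr A = 3 + (-7) = -4 and det A = 3·(-7) - (-4)·6 = -21 - (-24) = 3.
So p(s) = det(sI - A) = s^2 + 4s + 3.
Factor s^2 + 4s + 3: two numbers with sum -4 and product 3 are -1 and -3, so s^2 + 4s + 3 = (s + 1)(s + 3).
Hence p(s) = (s + 1) (s + 3), with roots -3, -1.
The eigenvalues -3, -1 are distinct and real, so A is diagonalisable and x(t) = e^{At} x(0) = V diag(e^{λ_i t}) V^{-1} x(0), where the columns of V are the eigenvectors.
λ = -3: A - (-3)I = [[6, -4], [6, -4]]. Row 1 gives 6·v1 + (-4)·v2 = 0, so take v_1 = [-2, -3]^T.
λ = -1: A - (-1)I = [[4, -4], [6, -6]]. Row 1 gives 4·v1 + (-4)·v2 = 0, so take v_2 = [-1, -1]^T.
V = [v_1 v_2] = [[-2, -1], [-3, -1]] has det V = -1, so V^{-1} = adj(V)/det V = [[1, -1], [-3, 2]].
Modal coordinates z(0) = V^{-1} x(0): 1·1 + (-1)·(-3) = 4; (-3)·1 + 2·(-3) = -9; so z(0) = [4, -9]^T.
x_1(t) = Σ_i (v_i)_1 · z_i(0) · e^{λ_i t} (row 1 of V times the modal terms).
x_1(0.5) = (-2)·4·e^{-3·0.5} + (-1)·(-9)·e^{-1·0.5} = (-8)·0.223130 + 9·0.606531 = 3.6737.

3.6737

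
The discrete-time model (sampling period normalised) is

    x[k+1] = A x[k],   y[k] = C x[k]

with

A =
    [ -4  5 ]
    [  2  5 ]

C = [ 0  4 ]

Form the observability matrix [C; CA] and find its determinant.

CA = [[8, 20]]
Observability matrix O = [C; CA] = [[0, 4], [8, 20]]
det(O) = 0·20 - 4·8 = 0 - 32 = -32
Since det(O) ≠ 0, rank(O) = 2 and the system is completely observable.

-32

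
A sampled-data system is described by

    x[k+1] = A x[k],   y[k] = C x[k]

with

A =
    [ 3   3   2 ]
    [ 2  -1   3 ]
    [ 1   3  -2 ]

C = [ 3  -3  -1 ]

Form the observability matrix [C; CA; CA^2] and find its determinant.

CA = [[2, 9, -1]]
CA^2 = [[23, -6, 33]]
Observability matrix O = [C; CA; CA^2] = [[3, -3, -1], [2, 9, -1], [23, -6, 33]]
Expanding along the first row, det(O) = 3·(9·33 - (-1)·(-6)) - (-3)·(2·33 - (-1)·23) + (-1)·(2·(-6) - 9·23) = 3·291 - (-3)·89 + (-1)·(-219) = 1359
Since det(O) ≠ 0, rank(O) = 3 and the system is completely observable.

1359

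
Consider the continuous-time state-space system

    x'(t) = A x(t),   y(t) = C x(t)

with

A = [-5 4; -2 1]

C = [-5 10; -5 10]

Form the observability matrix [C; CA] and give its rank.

1

CA = [[5, -10], [5, -10]]
Observability matrix O = [C; CA] = [[-5, 10], [-5, 10], [5, -10], [5, -10]]
Every row of O is a scalar multiple of row 1 = [-5, 10] (multipliers 1, 1, -1, -1), so the rows span a one-dimensional space.
O ≠ 0, hence rank(O) = 1.
rank(O) = 1 < n = 2, so the pair (A, C) is not completely observable.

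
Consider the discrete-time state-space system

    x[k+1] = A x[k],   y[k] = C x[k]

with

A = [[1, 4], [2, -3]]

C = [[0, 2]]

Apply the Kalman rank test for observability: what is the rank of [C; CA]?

CA = [[4, -6]]
Observability matrix O = [C; CA] = [[0, 2], [4, -6]]
det(O) = 0·(-6) - 2·4 = 0 - 8 = -8 ≠ 0, so rank(O) = 2.
rank(O) = 2 = n, so the pair (A, C) is completely observable.

2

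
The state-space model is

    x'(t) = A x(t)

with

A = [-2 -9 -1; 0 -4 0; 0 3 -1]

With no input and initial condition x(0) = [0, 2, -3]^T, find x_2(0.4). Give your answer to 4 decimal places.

det(sI - A) = s^3 - (tr A)s^2 + (M11 + M22 + M33)s - det A, where Mii is the 2×2 principal minor of A obtained by deleting row i and column i.
tr A = (-2) + (-4) + (-1) = -7; M11 = (-4)·(-1) - 0·3 = 4 - 0 = 4; M22 = (-2)·(-1) - (-1)·0 = 2 - 0 = 2; M33 = (-2)·(-4) - (-9)·0 = 8 - 0 = 8; sum of minors = 14.
det A = (-2)·((-4)·(-1) - 0·3) - (-9)·(0·(-1) - 0·0) + (-1)·(0·3 - (-4)·0) = (-2)·4 - (-9)·0 + (-1)·0 = -8.
So p(s) = det(sI - A) = s^3 + 7s^2 + 14s + 8.
Rational-root test: any integer root divides 8. Testing small divisors, s = -1 works: p(-1) = -1 + 7 + (-14) + 8 = 0, so (s + 1) is a factor.
Dividing, p(s) = (s + 1)(s^2 + 6s + 8).
Factor s^2 + 6s + 8: two numbers with sum -6 and product 8 are -2 and -4, so s^2 + 6s + 8 = (s + 2)(s + 4).
Hence p(s) = (s + 1) (s + 2) (s + 4), with roots -4, -2, -1.
The eigenvalues -4, -2, -1 are distinct and real, so A is diagonalisable and x(t) = e^{At} x(0) = V diag(e^{λ_i t}) V^{-1} x(0), where the columns of V are the eigenvectors.
λ = -4: A - (-4)I = [[2, -9, -1], [0, 0, 0], [0, 3, 3]]. v must be orthogonal to every row; (row 1) × (row 3) = [-24, -6, 6], so take v_1 = [4, 1, -1]^T.
λ = -2: A - (-2)I = [[0, -9, -1], [0, -2, 0], [0, 3, 1]]. v must be orthogonal to every row; (row 1) × (row 2) = [-2, 0, 0], so take v_2 = [-1, 0, 0]^T.
λ = -1: A - (-1)I = [[-1, -9, -1], [0, -3, 0], [0, 3, 0]]. v must be orthogonal to every row; (row 1) × (row 2) = [-3, 0, 3], so take v_3 = [1, 0, -1]^T.
V = [v_1 v_2 v_3] = [[4, -1, 1], [1, 0, 0], [-1, 0, -1]] has det V = -1, so V^{-1} = adj(V)/det V = [[0, 1, 0], [-1, 3, -1], [0, -1, -1]].
Modal coordinates z(0) = V^{-1} x(0): 0·0 + 1·2 + 0·(-3) = 2; (-1)·0 + 3·2 + (-1)·(-3) = 9; 0·0 + (-1)·2 + (-1)·(-3) = 1; so z(0) = [2, 9, 1]^T.
x_2(t) = Σ_i (v_i)_2 · z_i(0) · e^{λ_i t} (row 2 of V times the modal terms).
x_2(0.4) = 1·2·e^{-4·0.4} + 0·9·e^{-2·0.4} + 0·1·e^{-1·0.4} = 2·0.201897 + 0·0.449329 + 0·0.670320 = 0.4038.

0.4038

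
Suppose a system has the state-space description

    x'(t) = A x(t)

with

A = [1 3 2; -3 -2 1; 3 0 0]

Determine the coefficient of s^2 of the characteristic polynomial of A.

Expand det(sI - A) for the 3×3 matrix.
p(s) = s^3 + s^2 + s - 21.
(Check: constant term = det(-A) = (-1)^3 det A = -21; coefficient of s^2 = -tr A = 1.)
The coefficient of s^2 is 1.

1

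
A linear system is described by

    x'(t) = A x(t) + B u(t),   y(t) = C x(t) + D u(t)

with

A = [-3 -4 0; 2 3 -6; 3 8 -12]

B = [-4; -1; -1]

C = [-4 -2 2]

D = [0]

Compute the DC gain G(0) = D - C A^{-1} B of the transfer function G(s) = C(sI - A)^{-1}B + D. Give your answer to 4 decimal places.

G(0) = C(-A)^{-1}B + D = -C A^{-1} B + D.
det A = -60, so A^{-1} = (1/-60)·adj(A) = [[-1/5, 4/5, -2/5], [-1/10, -3/5, 3/10], [-7/60, -1/5, 1/60]]
A^{-1} B = [2/5, 7/10, 13/20]^T
C A^{-1} B = -17/10
G(0) = D - C A^{-1} B = 0 - (-17/10) = 17/10 ≈ 1.7000

1.7000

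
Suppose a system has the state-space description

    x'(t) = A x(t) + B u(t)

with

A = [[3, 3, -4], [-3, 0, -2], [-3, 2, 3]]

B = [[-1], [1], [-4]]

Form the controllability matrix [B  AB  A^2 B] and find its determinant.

AB = [[16], [11], [-7]]
A^2B = [[109], [-34], [-47]]
Controllability matrix C = [B  AB  A^2B] = [[-1, 16, 109], [1, 11, -34], [-4, -7, -47]]
Expanding along the first row, det(C) = (-1)·(11·(-47) - (-34)·(-7)) - 16·(1·(-47) - (-34)·(-4)) + 109·(1·(-7) - 11·(-4)) = (-1)·(-755) - 16·(-183) + 109·37 = 7716
Since det(C) ≠ 0, rank(C) = 3 and the system is completely controllable.

7716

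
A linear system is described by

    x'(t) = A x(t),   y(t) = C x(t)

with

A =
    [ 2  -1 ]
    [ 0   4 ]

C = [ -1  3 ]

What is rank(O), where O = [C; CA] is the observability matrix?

2

CA = [[-2, 13]]
Observability matrix O = [C; CA] = [[-1, 3], [-2, 13]]
det(O) = (-1)·13 - 3·(-2) = -13 - (-6) = -7 ≠ 0, so rank(O) = 2.
rank(O) = 2 = n, so the pair (A, C) is completely observable.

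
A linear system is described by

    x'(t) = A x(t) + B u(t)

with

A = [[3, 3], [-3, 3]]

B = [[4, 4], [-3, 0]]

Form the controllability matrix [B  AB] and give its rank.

AB = [[3, 12], [-21, -12]]
Controllability matrix C = [B  AB] = [[4, 4, 3, 12], [-3, 0, -21, -12]]
Take the 2×2 submatrix of C formed by columns 1, 2: [[4, 4], [-3, 0]]. Its determinant is 4·0 - 4·(-3) = 0 - (-12) = 12 ≠ 0.
So rank(C) ≥ 2; since C has 2 rows, rank(C) = 2.
rank(C) = 2 = n, so the pair (A, B) is completely controllable.

2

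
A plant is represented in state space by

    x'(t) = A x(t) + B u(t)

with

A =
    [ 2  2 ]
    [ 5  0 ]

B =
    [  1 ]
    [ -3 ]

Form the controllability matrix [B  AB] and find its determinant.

-7

AB = [[-4], [5]]
Controllability matrix C = [B  AB] = [[1, -4], [-3, 5]]
det(C) = 1·5 - (-4)·(-3) = 5 - 12 = -7
Since det(C) ≠ 0, rank(C) = 2 and the system is completely controllable.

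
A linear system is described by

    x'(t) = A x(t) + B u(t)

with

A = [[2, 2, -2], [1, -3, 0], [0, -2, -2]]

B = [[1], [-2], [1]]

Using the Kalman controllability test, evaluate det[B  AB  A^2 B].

AB = [[-4], [7], [2]]
A^2B = [[2], [-25], [-18]]
Controllability matrix C = [B  AB  A^2B] = [[1, -4, 2], [-2, 7, -25], [1, 2, -18]]
Expanding along the first row, det(C) = 1·(7·(-18) - (-25)·2) - (-4)·((-2)·(-18) - (-25)·1) + 2·((-2)·2 - 7·1) = 1·(-76) - (-4)·61 + 2·(-11) = 146
Since det(C) ≠ 0, rank(C) = 3 and the system is completely controllable.

146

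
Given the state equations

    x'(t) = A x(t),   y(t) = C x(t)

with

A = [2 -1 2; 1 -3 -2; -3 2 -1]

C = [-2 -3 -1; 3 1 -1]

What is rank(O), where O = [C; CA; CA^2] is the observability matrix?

3

CA = [[-4, 9, 3], [10, -8, 5]]
CA^2 = [[-8, -17, -29], [-3, 24, 31]]
Observability matrix O = [C; CA; CA^2] = [[-2, -3, -1], [3, 1, -1], [-4, 9, 3], [10, -8, 5], [-8, -17, -29], [-3, 24, 31]]
Take the 3×3 submatrix of O formed by rows 1, 2, 3: [[-2, -3, -1], [3, 1, -1], [-4, 9, 3]]. Its determinant is (-2)·(1·3 - (-1)·9) - (-3)·(3·3 - (-1)·(-4)) + (-1)·(3·9 - 1·(-4)) = (-2)·12 - (-3)·5 + (-1)·31 = -40 ≠ 0.
So rank(O) ≥ 3; since O has 3 columns, rank(O) = 3.
rank(O) = 3 = n, so the pair (A, C) is completely observable.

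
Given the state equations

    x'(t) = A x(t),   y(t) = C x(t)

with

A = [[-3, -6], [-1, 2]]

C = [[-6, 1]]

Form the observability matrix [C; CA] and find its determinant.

-245

CA = [[17, 38]]
Observability matrix O = [C; CA] = [[-6, 1], [17, 38]]
det(O) = (-6)·38 - 1·17 = -228 - 17 = -245
Since det(O) ≠ 0, rank(O) = 2 and the system is completely observable.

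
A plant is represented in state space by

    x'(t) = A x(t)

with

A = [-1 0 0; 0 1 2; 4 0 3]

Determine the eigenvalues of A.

det(sI - A) = s^3 - (tr A)s^2 + (M11 + M22 + M33)s - det A, where Mii is the 2×2 principal minor of A obtained by deleting row i and column i.
tr A = (-1) + 1 + 3 = 3; M11 = 1·3 - 2·0 = 3 - 0 = 3; M22 = (-1)·3 - 0·4 = -3 - 0 = -3; M33 = (-1)·1 - 0·0 = -1 - 0 = -1; sum of minors = -1.
det A = (-1)·(1·3 - 2·0) - 0·(0·3 - 2·4) + 0·(0·0 - 1·4) = (-1)·3 - 0·(-8) + 0·(-4) = -3.
So p(s) = det(sI - A) = s^3 - 3s^2 - s + 3.
Rational-root test: any integer root divides 3. Testing small divisors, s = -1 works: p(-1) = -1 + (-3) + 1 + 3 = 0, so (s + 1) is a factor.
Dividing, p(s) = (s + 1)(s^2 - 4s + 3).
Factor s^2 - 4s + 3: two numbers with sum 4 and product 3 are 3 and 1, so s^2 - 4s + 3 = (s - 3)(s - 1).
Hence p(s) = (s - 3) (s - 1) (s + 1), with roots -1, 1, 3.
At least one eigenvalue has non-negative real part, so the system is not asymptotically stable.

-1, 1, 3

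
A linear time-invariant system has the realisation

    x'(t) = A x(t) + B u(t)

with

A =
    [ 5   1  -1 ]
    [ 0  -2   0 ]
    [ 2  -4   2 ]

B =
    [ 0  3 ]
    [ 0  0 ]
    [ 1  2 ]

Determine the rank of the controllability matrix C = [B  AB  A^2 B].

2

AB = [[-1, 13], [0, 0], [2, 10]]
A^2B = [[-7, 55], [0, 0], [2, 46]]
Controllability matrix C = [B  AB  A^2B] = [[0, 3, -1, 13, -7, 55], [0, 0, 0, 0, 0, 0], [1, 2, 2, 10, 2, 46]]
Row 2 of C is identically zero, so rank(C) ≤ 2.
The 2×2 minor from rows 1, 3, columns 1, 2 is 0·2 - 3·1 = 0 - 3 = -3 ≠ 0, so rank(C) = 2.
rank(C) = 2 < n = 3, so the pair (A, B) is not completely controllable.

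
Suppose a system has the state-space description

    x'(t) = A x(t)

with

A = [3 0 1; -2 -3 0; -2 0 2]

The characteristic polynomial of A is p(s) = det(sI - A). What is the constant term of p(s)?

24

Expand det(sI - A) for the 3×3 matrix.
p(s) = s^3 - 2s^2 - 7s + 24.
(Check: constant term = det(-A) = (-1)^3 det A = 24; coefficient of s^2 = -tr A = -2.)
The constant term is 24.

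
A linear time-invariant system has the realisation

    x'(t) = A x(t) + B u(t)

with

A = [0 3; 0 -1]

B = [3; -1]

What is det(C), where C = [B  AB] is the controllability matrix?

0

AB = [[-3], [1]]
Controllability matrix C = [B  AB] = [[3, -3], [-1, 1]]
det(C) = 3·1 - (-3)·(-1) = 3 - 3 = 0
Since det(C) = 0, rank(C) < 2 and the system is not completely controllable.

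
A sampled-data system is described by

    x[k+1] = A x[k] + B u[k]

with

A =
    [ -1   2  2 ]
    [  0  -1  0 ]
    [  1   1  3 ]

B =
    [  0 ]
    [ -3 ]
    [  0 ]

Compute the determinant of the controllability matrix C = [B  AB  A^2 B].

270

AB = [[-6], [3], [-3]]
A^2B = [[6], [-3], [-12]]
Controllability matrix C = [B  AB  A^2B] = [[0, -6, 6], [-3, 3, -3], [0, -3, -12]]
Expanding along the first row, det(C) = 0·(3·(-12) - (-3)·(-3)) - (-6)·((-3)·(-12) - (-3)·0) + 6·((-3)·(-3) - 3·0) = 0·(-45) - (-6)·36 + 6·9 = 270
Since det(C) ≠ 0, rank(C) = 3 and the system is completely controllable.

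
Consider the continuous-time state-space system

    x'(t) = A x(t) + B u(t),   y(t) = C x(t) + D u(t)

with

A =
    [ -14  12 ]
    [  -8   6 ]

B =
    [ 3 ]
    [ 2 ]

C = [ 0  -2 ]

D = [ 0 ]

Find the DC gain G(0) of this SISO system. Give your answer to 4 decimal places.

-0.6667

G(0) = C(-A)^{-1}B + D = -C A^{-1} B + D.
det A = 12, so A^{-1} = (1/12)·adj(A) = [[1/2, -1], [2/3, -7/6]]
A^{-1} B = [-1/2, -1/3]^T
C A^{-1} B = 2/3
G(0) = D - C A^{-1} B = 0 - (2/3) = -2/3 ≈ -0.6667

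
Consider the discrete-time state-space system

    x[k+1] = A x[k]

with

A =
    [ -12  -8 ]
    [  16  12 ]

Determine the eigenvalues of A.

det(zI - A) = z^2 - (tr A)z + det A, with tr A = (-12) + 12 = 0 and det A = (-12)·12 - (-8)·16 = -144 - (-128) = -16.
So p(z) = det(zI - A) = z^2 - 16.
Factor z^2 - 16: two numbers with sum 0 and product -16 are 4 and -4, so z^2 - 16 = (z - 4)(z + 4).
Hence p(z) = (z - 4) (z + 4), with roots -4, 4.

-4, 4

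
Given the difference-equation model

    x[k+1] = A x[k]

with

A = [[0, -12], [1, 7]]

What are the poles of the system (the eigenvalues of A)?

det(zI - A) = z^2 - (tr A)z + det A, with tr A = 0 + 7 = 7 and det A = 0·7 - (-12)·1 = 0 - (-12) = 12.
So p(z) = det(zI - A) = z^2 - 7z + 12.
Factor z^2 - 7z + 12: two numbers with sum 7 and product 12 are 4 and 3, so z^2 - 7z + 12 = (z - 4)(z - 3).
Hence p(z) = (z - 4) (z - 3), with roots 3, 4.

3, 4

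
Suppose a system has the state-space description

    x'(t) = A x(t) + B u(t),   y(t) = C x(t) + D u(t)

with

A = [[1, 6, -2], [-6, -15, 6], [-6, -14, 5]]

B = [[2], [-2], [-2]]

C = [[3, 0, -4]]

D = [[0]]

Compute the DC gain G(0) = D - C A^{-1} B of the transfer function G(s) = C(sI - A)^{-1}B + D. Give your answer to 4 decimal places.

4.6667

G(0) = C(-A)^{-1}B + D = -C A^{-1} B + D.
det A = -15, so A^{-1} = (1/-15)·adj(A) = [[-3/5, 2/15, -2/5], [2/5, 7/15, -2/5], [2/5, 22/15, -7/5]]
A^{-1} B = [-2/3, 2/3, 2/3]^T
C A^{-1} B = -14/3
G(0) = D - C A^{-1} B = 0 - (-14/3) = 14/3 ≈ 4.6667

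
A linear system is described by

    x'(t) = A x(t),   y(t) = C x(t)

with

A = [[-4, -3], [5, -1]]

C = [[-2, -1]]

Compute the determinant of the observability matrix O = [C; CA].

-11

CA = [[3, 7]]
Observability matrix O = [C; CA] = [[-2, -1], [3, 7]]
det(O) = (-2)·7 - (-1)·3 = -14 - (-3) = -11
Since det(O) ≠ 0, rank(O) = 2 and the system is completely observable.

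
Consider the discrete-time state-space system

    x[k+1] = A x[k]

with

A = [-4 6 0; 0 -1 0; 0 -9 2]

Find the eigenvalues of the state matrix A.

-4, -1, 2

det(zI - A) = z^3 - (tr A)z^2 + (M11 + M22 + M33)z - det A, where Mii is the 2×2 principal minor of A obtained by deleting row i and column i.
tr A = (-4) + (-1) + 2 = -3; M11 = (-1)·2 - 0·(-9) = -2 - 0 = -2; M22 = (-4)·2 - 0·0 = -8 - 0 = -8; M33 = (-4)·(-1) - 6·0 = 4 - 0 = 4; sum of minors = -6.
det A = (-4)·((-1)·2 - 0·(-9)) - 6·(0·2 - 0·0) + 0·(0·(-9) - (-1)·0) = (-4)·(-2) - 6·0 + 0·0 = 8.
So p(z) = det(zI - A) = z^3 + 3z^2 - 6z - 8.
Rational-root test: any integer root divides -8. Testing small divisors, z = -1 works: p(-1) = -1 + 3 + 6 + (-8) = 0, so (z + 1) is a factor.
Dividing, p(z) = (z + 1)(z^2 + 2z - 8).
Factor z^2 + 2z - 8: two numbers with sum -2 and product -8 are 2 and -4, so z^2 + 2z - 8 = (z - 2)(z + 4).
Hence p(z) = (z - 2) (z + 1) (z + 4), with roots -4, -1, 2.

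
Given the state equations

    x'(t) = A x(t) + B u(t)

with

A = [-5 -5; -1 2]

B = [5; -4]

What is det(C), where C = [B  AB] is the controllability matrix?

-85

AB = [[-5], [-13]]
Controllability matrix C = [B  AB] = [[5, -5], [-4, -13]]
det(C) = 5·(-13) - (-5)·(-4) = -65 - 20 = -85
Since det(C) ≠ 0, rank(C) = 2 and the system is completely controllable.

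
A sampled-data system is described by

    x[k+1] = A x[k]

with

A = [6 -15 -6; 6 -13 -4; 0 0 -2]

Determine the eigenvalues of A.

det(zI - A) = z^3 - (tr A)z^2 + (M11 + M22 + M33)z - det A, where Mii is the 2×2 principal minor of A obtained by deleting row i and column i.
tr A = 6 + (-13) + (-2) = -9; M11 = (-13)·(-2) - (-4)·0 = 26 - 0 = 26; M22 = 6·(-2) - (-6)·0 = -12 - 0 = -12; M33 = 6·(-13) - (-15)·6 = -78 - (-90) = 12; sum of minors = 26.
det A = 6·((-13)·(-2) - (-4)·0) - (-15)·(6·(-2) - (-4)·0) + (-6)·(6·0 - (-13)·0) = 6·26 - (-15)·(-12) + (-6)·0 = -24.
So p(z) = det(zI - A) = z^3 + 9z^2 + 26z + 24.
Rational-root test: any integer root divides 24. Testing small divisors, z = -2 works: p(-2) = -8 + 36 + (-52) + 24 = 0, so (z + 2) is a factor.
Dividing, p(z) = (z + 2)(z^2 + 7z + 12).
Factor z^2 + 7z + 12: two numbers with sum -7 and product 12 are -3 and -4, so z^2 + 7z + 12 = (z + 3)(z + 4).
Hence p(z) = (z + 2) (z + 3) (z + 4), with roots -4, -3, -2.

-4, -3, -2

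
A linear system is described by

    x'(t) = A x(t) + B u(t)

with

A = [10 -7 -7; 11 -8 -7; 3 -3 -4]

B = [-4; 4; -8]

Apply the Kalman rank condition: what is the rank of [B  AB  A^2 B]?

2

AB = [[-12], [-20], [8]]
A^2B = [[-36], [-28], [-8]]
Controllability matrix C = [B  AB  A^2B] = [[-4, -12, -36], [4, -20, -28], [-8, 8, -8]]
The rows r1, r2, r3 of C are linearly dependent: -r1 + r2 + r3 = 0 (check each entry), so rank(C) ≤ 2.
The 2×2 minor from rows 1, 2, columns 1, 2 is (-4)·(-20) - (-12)·4 = 80 - (-48) = 128 ≠ 0, so rank(C) = 2.
rank(C) = 2 < n = 3, so the pair (A, B) is not completely controllable.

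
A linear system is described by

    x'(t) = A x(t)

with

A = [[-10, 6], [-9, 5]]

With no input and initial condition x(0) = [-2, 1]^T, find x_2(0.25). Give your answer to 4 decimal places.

det(sI - A) = s^2 - (tr A)s + det A, with tr A = (-10) + 5 = -5 and det A = (-10)·5 - 6·(-9) = -50 - (-54) = 4.
So p(s) = det(sI - A) = s^2 + 5s + 4.
Factor s^2 + 5s + 4: two numbers with sum -5 and product 4 are -1 and -4, so s^2 + 5s + 4 = (s + 1)(s + 4).
Hence p(s) = (s + 1) (s + 4), with roots -4, -1.
The eigenvalues -4, -1 are distinct and real, so A is diagonalisable and x(t) = e^{At} x(0) = V diag(e^{λ_i t}) V^{-1} x(0), where the columns of V are the eigenvectors.
λ = -4: A - (-4)I = [[-6, 6], [-9, 9]]. Row 1 gives (-6)·v1 + 6·v2 = 0, so take v_1 = [1, 1]^T.
λ = -1: A - (-1)I = [[-9, 6], [-9, 6]]. Row 1 gives (-9)·v1 + 6·v2 = 0, so take v_2 = [2, 3]^T.
V = [v_1 v_2] = [[1, 2], [1, 3]] has det V = 1, so V^{-1} = adj(V)/det V = [[3, -2], [-1, 1]].
Modal coordinates z(0) = V^{-1} x(0): 3·(-2) + (-2)·1 = -8; (-1)·(-2) + 1·1 = 3; so z(0) = [-8, 3]^T.
x_2(t) = Σ_i (v_i)_2 · z_i(0) · e^{λ_i t} (row 2 of V times the modal terms).
x_2(0.25) = 1·(-8)·e^{-4·0.25} + 3·3·e^{-1·0.25} = (-8)·0.367879 + 9·0.778801 = 4.0662.

4.0662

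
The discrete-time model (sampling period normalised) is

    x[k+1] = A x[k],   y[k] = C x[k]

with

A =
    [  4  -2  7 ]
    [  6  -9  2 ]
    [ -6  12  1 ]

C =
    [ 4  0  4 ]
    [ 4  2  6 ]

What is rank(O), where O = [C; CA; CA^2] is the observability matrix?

2

CA = [[-8, 40, 32], [-8, 46, 38]]
CA^2 = [[16, 40, 56], [16, 58, 74]]
Observability matrix O = [C; CA; CA^2] = [[4, 0, 4], [4, 2, 6], [-8, 40, 32], [-8, 46, 38], [16, 40, 56], [16, 58, 74]]
The columns c1, c2, c3 of O are linearly dependent: -c1 - c2 + c3 = 0 (check each entry), so rank(O) ≤ 2.
The 2×2 minor from rows 1, 2, columns 1, 2 is 4·2 - 0·4 = 8 - 0 = 8 ≠ 0, so rank(O) = 2.
rank(O) = 2 < n = 3, so the pair (A, C) is not completely observable.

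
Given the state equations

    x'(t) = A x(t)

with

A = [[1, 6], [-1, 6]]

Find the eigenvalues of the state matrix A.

3, 4

det(sI - A) = s^2 - (tr A)s + det A, with tr A = 1 + 6 = 7 and det A = 1·6 - 6·(-1) = 6 - (-6) = 12.
So p(s) = det(sI - A) = s^2 - 7s + 12.
Factor s^2 - 7s + 12: two numbers with sum 7 and product 12 are 4 and 3, so s^2 - 7s + 12 = (s - 4)(s - 3).
Hence p(s) = (s - 4) (s - 3), with roots 3, 4.
At least one eigenvalue has non-negative real part, so the system is not asymptotically stable.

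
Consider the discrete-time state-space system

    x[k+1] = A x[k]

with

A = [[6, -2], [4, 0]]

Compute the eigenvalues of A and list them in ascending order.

2, 4

det(zI - A) = z^2 - (tr A)z + det A, with tr A = 6 + 0 = 6 and det A = 6·0 - (-2)·4 = 0 - (-8) = 8.
So p(z) = det(zI - A) = z^2 - 6z + 8.
Factor z^2 - 6z + 8: two numbers with sum 6 and product 8 are 4 and 2, so z^2 - 6z + 8 = (z - 4)(z - 2).
Hence p(z) = (z - 4) (z - 2), with roots 2, 4.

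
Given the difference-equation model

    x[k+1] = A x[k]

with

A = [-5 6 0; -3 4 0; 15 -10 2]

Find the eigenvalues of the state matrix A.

det(zI - A) = z^3 - (tr A)z^2 + (M11 + M22 + M33)z - det A, where Mii is the 2×2 principal minor of A obtained by deleting row i and column i.
tr A = (-5) + 4 + 2 = 1; M11 = 4·2 - 0·(-10) = 8 - 0 = 8; M22 = (-5)·2 - 0·15 = -10 - 0 = -10; M33 = (-5)·4 - 6·(-3) = -20 - (-18) = -2; sum of minors = -4.
det A = (-5)·(4·2 - 0·(-10)) - 6·((-3)·2 - 0·15) + 0·((-3)·(-10) - 4·15) = (-5)·8 - 6·(-6) + 0·(-30) = -4.
So p(z) = det(zI - A) = z^3 - z^2 - 4z + 4.
Rational-root test: any integer root divides 4. Testing small divisors, z = 1 works: p(1) = 1 + (-1) + (-4) + 4 = 0, so (z - 1) is a factor.
Dividing, p(z) = (z - 1)(z^2 - 4).
Factor z^2 - 4: two numbers with sum 0 and product -4 are 2 and -2, so z^2 - 4 = (z - 2)(z + 2).
Hence p(z) = (z - 2) (z - 1) (z + 2), with roots -2, 1, 2.

-2, 1, 2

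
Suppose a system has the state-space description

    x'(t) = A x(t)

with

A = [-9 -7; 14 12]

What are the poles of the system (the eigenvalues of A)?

det(sI - A) = s^2 - (tr A)s + det A, with tr A = (-9) + 12 = 3 and det A = (-9)·12 - (-7)·14 = -108 - (-98) = -10.
So p(s) = det(sI - A) = s^2 - 3s - 10.
Factor s^2 - 3s - 10: two numbers with sum 3 and product -10 are 5 and -2, so s^2 - 3s - 10 = (s - 5)(s + 2).
Hence p(s) = (s - 5) (s + 2), with roots -2, 5.
At least one eigenvalue has non-negative real part, so the system is not asymptotically stable.

-2, 5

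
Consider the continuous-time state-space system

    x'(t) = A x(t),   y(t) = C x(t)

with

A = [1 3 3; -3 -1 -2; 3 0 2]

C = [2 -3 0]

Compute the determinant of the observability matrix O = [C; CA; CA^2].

CA = [[11, 9, 12]]
CA^2 = [[20, 24, 39]]
Observability matrix O = [C; CA; CA^2] = [[2, -3, 0], [11, 9, 12], [20, 24, 39]]
Expanding along the first row, det(O) = 2·(9·39 - 12·24) - (-3)·(11·39 - 12·20) + 0·(11·24 - 9·20) = 2·63 - (-3)·189 + 0·84 = 693
Since det(O) ≠ 0, rank(O) = 3 and the system is completely observable.

693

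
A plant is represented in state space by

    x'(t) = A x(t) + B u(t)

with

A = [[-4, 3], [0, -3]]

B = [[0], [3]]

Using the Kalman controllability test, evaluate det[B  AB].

-27

AB = [[9], [-9]]
Controllability matrix C = [B  AB] = [[0, 9], [3, -9]]
det(C) = 0·(-9) - 9·3 = 0 - 27 = -27
Since det(C) ≠ 0, rank(C) = 2 and the system is completely controllable.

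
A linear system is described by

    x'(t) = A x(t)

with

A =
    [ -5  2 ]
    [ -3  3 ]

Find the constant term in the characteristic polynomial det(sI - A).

-9

For a 2×2 matrix, det(sI - A) = s^2 - (tr A)s + det A.
tr A = -2, det A = -9.
So p(s) = s^2 + 2s - 9.
The constant term is -9.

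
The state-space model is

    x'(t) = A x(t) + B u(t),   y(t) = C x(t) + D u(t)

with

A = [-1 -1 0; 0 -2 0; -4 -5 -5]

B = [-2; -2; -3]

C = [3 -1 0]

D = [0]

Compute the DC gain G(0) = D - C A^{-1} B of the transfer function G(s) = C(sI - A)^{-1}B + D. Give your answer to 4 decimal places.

G(0) = C(-A)^{-1}B + D = -C A^{-1} B + D.
det A = -10, so A^{-1} = (1/-10)·adj(A) = [[-1, 1/2, 0], [0, -1/2, 0], [4/5, 1/10, -1/5]]
A^{-1} B = [1, 1, -6/5]^T
C A^{-1} B = 2
G(0) = D - C A^{-1} B = 0 - (2) = -2

-2.0000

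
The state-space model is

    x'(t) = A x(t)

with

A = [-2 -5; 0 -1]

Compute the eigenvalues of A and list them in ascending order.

-2, -1

det(sI - A) = s^2 - (tr A)s + det A, with tr A = (-2) + (-1) = -3 and det A = (-2)·(-1) - (-5)·0 = 2 - 0 = 2.
So p(s) = det(sI - A) = s^2 + 3s + 2.
Factor s^2 + 3s + 2: two numbers with sum -3 and product 2 are -1 and -2, so s^2 + 3s + 2 = (s + 1)(s + 2).
Hence p(s) = (s + 1) (s + 2), with roots -2, -1.
All eigenvalues have negative real part, so the system is asymptotically stable.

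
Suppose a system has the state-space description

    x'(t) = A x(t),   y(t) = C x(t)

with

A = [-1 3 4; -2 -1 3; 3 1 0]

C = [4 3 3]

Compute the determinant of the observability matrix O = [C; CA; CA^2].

2630

CA = [[-1, 12, 25]]
CA^2 = [[52, 10, 32]]
Observability matrix O = [C; CA; CA^2] = [[4, 3, 3], [-1, 12, 25], [52, 10, 32]]
Expanding along the first row, det(O) = 4·(12·32 - 25·10) - 3·((-1)·32 - 25·52) + 3·((-1)·10 - 12·52) = 4·134 - 3·(-1332) + 3·(-634) = 2630
Since det(O) ≠ 0, rank(O) = 3 and the system is completely observable.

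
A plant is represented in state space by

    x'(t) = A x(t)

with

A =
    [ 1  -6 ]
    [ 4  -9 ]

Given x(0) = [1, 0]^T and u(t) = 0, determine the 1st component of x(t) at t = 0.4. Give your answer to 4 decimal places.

0.6329

det(sI - A) = s^2 - (tr A)s + det A, with tr A = 1 + (-9) = -8 and det A = 1·(-9) - (-6)·4 = -9 - (-24) = 15.
So p(s) = det(sI - A) = s^2 + 8s + 15.
Factor s^2 + 8s + 15: two numbers with sum -8 and product 15 are -3 and -5, so s^2 + 8s + 15 = (s + 3)(s + 5).
Hence p(s) = (s + 3) (s + 5), with roots -5, -3.
The eigenvalues -5, -3 are distinct and real, so A is diagonalisable and x(t) = e^{At} x(0) = V diag(e^{λ_i t}) V^{-1} x(0), where the columns of V are the eigenvectors.
λ = -5: A - (-5)I = [[6, -6], [4, -4]]. Row 1 gives 6·v1 + (-6)·v2 = 0, so take v_1 = [1, 1]^T.
λ = -3: A - (-3)I = [[4, -6], [4, -6]]. Row 1 gives 4·v1 + (-6)·v2 = 0, so take v_2 = [3, 2]^T.
V = [v_1 v_2] = [[1, 3], [1, 2]] has det V = -1, so V^{-1} = adj(V)/det V = [[-2, 3], [1, -1]].
Modal coordinates z(0) = V^{-1} x(0): (-2)·1 + 3·0 = -2; 1·1 + (-1)·0 = 1; so z(0) = [-2, 1]^T.
x_1(t) = Σ_i (v_i)_1 · z_i(0) · e^{λ_i t} (row 1 of V times the modal terms).
x_1(0.4) = 1·(-2)·e^{-5·0.4} + 3·1·e^{-3·0.4} = (-2)·0.135335 + 3·0.301194 = 0.6329.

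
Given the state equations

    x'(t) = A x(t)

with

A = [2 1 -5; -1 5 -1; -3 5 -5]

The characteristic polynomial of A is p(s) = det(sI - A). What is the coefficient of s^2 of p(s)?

-2

Expand det(sI - A) for the 3×3 matrix.
p(s) = s^3 - 2s^2 - 34s + 92.
(Check: constant term = det(-A) = (-1)^3 det A = 92; coefficient of s^2 = -tr A = -2.)
The coefficient of s^2 is -2.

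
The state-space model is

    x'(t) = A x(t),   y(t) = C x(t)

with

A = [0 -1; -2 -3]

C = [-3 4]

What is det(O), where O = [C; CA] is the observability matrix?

CA = [[-8, -9]]
Observability matrix O = [C; CA] = [[-3, 4], [-8, -9]]
det(O) = (-3)·(-9) - 4·(-8) = 27 - (-32) = 59
Since det(O) ≠ 0, rank(O) = 2 and the system is completely observable.

59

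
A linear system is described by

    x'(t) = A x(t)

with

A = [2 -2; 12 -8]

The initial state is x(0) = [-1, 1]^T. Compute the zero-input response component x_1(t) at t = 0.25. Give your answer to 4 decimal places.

det(sI - A) = s^2 - (tr A)s + det A, with tr A = 2 + (-8) = -6 and det A = 2·(-8) - (-2)·12 = -16 - (-24) = 8.
So p(s) = det(sI - A) = s^2 + 6s + 8.
Factor s^2 + 6s + 8: two numbers with sum -6 and product 8 are -2 and -4, so s^2 + 6s + 8 = (s + 2)(s + 4).
Hence p(s) = (s + 2) (s + 4), with roots -4, -2.
The eigenvalues -4, -2 are distinct and real, so A is diagonalisable and x(t) = e^{At} x(0) = V diag(e^{λ_i t}) V^{-1} x(0), where the columns of V are the eigenvectors.
λ = -4: A - (-4)I = [[6, -2], [12, -4]]. Row 1 gives 6·v1 + (-2)·v2 = 0, so take v_1 = [-1, -3]^T.
λ = -2: A - (-2)I = [[4, -2], [12, -6]]. Row 1 gives 4·v1 + (-2)·v2 = 0, so take v_2 = [-1, -2]^T.
V = [v_1 v_2] = [[-1, -1], [-3, -2]] has det V = -1, so V^{-1} = adj(V)/det V = [[2, -1], [-3, 1]].
Modal coordinates z(0) = V^{-1} x(0): 2·(-1) + (-1)·1 = -3; (-3)·(-1) + 1·1 = 4; so z(0) = [-3, 4]^T.
x_1(t) = Σ_i (v_i)_1 · z_i(0) · e^{λ_i t} (row 1 of V times the modal terms).
x_1(0.25) = (-1)·(-3)·e^{-4·0.25} + (-1)·4·e^{-2·0.25} = 3·0.367879 + (-4)·0.606531 = -1.3225.

-1.3225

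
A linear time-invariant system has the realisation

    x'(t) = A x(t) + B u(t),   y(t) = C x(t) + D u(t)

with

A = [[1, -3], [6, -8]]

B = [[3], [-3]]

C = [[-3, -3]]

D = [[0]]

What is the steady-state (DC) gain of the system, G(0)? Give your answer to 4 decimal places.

G(0) = C(-A)^{-1}B + D = -C A^{-1} B + D.
det A = 10, so A^{-1} = (1/10)·adj(A) = [[-4/5, 3/10], [-3/5, 1/10]]
A^{-1} B = [-33/10, -21/10]^T
C A^{-1} B = 81/5
G(0) = D - C A^{-1} B = 0 - (81/5) = -81/5 ≈ -16.2000

-16.2000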